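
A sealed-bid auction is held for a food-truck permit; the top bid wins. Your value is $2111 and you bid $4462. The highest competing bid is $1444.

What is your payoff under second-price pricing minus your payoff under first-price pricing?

You have the highest bid, so you win under either rule.
Second-price: pay $1444 → payoff $667.
First-price: pay your own bid $4462 → payoff −$2351.
Difference = $667 − (−$2351) = $3018.

$3018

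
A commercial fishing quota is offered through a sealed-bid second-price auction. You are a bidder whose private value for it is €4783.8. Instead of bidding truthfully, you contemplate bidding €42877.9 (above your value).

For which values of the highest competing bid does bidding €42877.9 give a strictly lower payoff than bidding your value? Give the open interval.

(€4783.8, €42877.9)

If the competing bid is below €4783.8, both bids win at the same price — no difference.
If it is above €42877.9, both bids lose — no difference.
If it lies strictly between €4783.8 and €42877.9, bidding your value loses (payoff 0) while bidding €42877.9 wins at a price above your value (payoff negative).
So the deviation strictly hurts on the open interval (€4783.8, €42877.9).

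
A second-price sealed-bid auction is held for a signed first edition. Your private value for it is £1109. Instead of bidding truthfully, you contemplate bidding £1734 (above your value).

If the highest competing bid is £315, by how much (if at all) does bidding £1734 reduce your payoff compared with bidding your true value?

Bidding your value £1109: you win (since £1109 > £315) and pay £315. Payoff £794.
Bidding £1734: you win and pay £315. Payoff £1109 − £315 = £794.
Difference = £794 − £794 = £0; both bids lead to the same outcome because the competing bid is below both your value and your alternative bid.
In a second-price auction your bid sets only whether you win, not what you pay, so bidding your true value is weakly dominant.

£0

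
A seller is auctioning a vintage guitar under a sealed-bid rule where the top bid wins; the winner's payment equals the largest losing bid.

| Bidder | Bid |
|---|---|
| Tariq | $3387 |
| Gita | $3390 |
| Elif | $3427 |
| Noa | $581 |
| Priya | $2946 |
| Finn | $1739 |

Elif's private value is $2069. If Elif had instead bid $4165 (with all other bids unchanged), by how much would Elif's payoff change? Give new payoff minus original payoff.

$0

The highest bid among the other bidders is $3390; Elif's bid doesn't change that.
Original bid $3427: Elif is highest, pays the top rival bid $3390; payoff $2069 − $3390 = −$1321.
Alternative bid $4165: Elif is highest, pays the top rival bid $3390; payoff $2069 − $3390 = −$1321.
Change in payoff = −$1321 − (−$1321) = $0.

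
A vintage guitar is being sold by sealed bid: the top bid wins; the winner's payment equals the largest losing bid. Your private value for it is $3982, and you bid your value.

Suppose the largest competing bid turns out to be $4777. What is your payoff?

Your bid $3982 is below the highest competing bid $4777, so you lose.
A losing bidder pays nothing and receives nothing: payoff = $0.

$0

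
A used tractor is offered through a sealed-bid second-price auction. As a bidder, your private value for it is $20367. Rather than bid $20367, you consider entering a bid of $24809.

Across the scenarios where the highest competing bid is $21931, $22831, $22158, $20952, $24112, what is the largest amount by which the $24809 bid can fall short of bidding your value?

$21931: truthful gives $0, deviation gives −$1564 → loss $1564.
$22831: truthful gives $0, deviation gives −$2464 → loss $2464.
$22158: truthful gives $0, deviation gives −$1791 → loss $1791.
$20952: truthful gives $0, deviation gives −$585 → loss $585.
$24112: truthful gives $0, deviation gives −$3745 → loss $3745.
Maximum loss: $3745.

$3745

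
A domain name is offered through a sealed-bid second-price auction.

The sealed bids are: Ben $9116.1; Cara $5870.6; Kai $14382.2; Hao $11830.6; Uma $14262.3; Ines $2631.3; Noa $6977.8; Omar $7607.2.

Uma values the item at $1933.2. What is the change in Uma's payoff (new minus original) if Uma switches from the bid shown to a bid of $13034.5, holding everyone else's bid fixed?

The highest bid among the other bidders is $14382.2; Uma's bid doesn't change that.
Original bid $14262.3: Uma is not highest (top rival bid is $14382.2); payoff $0.
Alternative bid $13034.5: Uma is not highest (top rival bid is $14382.2); payoff $0.
Change in payoff = $0 − ($0) = $0.

$0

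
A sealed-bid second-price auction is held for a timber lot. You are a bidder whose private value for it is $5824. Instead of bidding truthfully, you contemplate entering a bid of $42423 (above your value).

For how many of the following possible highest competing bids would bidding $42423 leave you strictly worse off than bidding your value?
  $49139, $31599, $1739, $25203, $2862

2

The deviation hurts exactly when the highest competing bid lies strictly between $5824 and $42423 — overbidding then wins at a price above your value.
$49139: above both → same outcome either way.
$31599: inside the interval → strictly worse (loss $25775).
$1739: below both → same outcome either way.
$25203: inside the interval → strictly worse (loss $19379).
$2862: below both → same outcome either way.
Count: 2.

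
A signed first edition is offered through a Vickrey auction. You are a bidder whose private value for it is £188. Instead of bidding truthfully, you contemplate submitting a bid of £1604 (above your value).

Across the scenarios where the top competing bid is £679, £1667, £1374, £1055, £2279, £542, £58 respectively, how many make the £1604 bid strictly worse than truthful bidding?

The deviation hurts exactly when the highest competing bid lies strictly between £188 and £1604 — overbidding then wins at a price above your value.
£679: inside the interval → strictly worse (loss £491).
£1667: above both → same outcome either way.
£1374: inside the interval → strictly worse (loss £1186).
£1055: inside the interval → strictly worse (loss £867).
£2279: above both → same outcome either way.
£542: inside the interval → strictly worse (loss £354).
£58: below both → same outcome either way.
Count: 4.

4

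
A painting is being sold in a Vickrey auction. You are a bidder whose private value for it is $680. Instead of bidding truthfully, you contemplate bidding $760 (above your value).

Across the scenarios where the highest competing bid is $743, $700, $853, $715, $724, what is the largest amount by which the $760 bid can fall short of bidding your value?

$743: truthful gives $0, deviation gives −$63 → loss $63.
$700: truthful gives $0, deviation gives −$20 → loss $20.
$853: same outcome either way → loss $0.
$715: truthful gives $0, deviation gives −$35 → loss $35.
$724: truthful gives $0, deviation gives −$44 → loss $44.
Maximum loss: $63.

$63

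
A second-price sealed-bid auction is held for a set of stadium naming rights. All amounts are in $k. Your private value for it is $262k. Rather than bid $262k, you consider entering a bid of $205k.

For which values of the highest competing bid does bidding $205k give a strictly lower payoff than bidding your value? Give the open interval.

($205k, $262k)

If the competing bid is below $205k, both bids win at the same price — no difference.
If it is above $262k, both bids lose — no difference.
If it lies strictly between $205k and $262k, bidding your value wins at a price below your value (positive payoff) while bidding $205k loses (payoff 0).
So the deviation strictly hurts on the open interval ($205k, $262k).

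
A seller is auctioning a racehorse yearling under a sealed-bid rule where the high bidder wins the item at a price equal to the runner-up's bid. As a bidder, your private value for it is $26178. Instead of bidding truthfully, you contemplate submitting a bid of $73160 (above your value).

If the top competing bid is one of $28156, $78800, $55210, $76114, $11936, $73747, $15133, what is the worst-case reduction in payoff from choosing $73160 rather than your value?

$28156: truthful gives $0, deviation gives −$1978 → loss $1978.
$78800: same outcome either way → loss $0.
$55210: truthful gives $0, deviation gives −$29032 → loss $29032.
$76114: same outcome either way → loss $0.
$11936: same outcome either way → loss $0.
$73747: same outcome either way → loss $0.
$15133: same outcome either way → loss $0.
Maximum loss: $29032.

$29032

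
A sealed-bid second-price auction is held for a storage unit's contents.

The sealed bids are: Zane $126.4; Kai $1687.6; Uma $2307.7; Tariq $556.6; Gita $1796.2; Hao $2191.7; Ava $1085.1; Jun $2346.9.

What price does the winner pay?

Highest bid: Jun at $2346.9, so Jun wins.
Second-highest bid: Uma at $2307.7 — that is the price the winner pays.

$2307.7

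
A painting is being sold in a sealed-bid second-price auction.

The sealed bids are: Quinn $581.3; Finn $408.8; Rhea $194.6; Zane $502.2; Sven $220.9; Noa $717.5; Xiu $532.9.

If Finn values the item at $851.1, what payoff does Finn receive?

$0

Highest bid: Noa at $717.5, so Noa wins.
Second-highest bid: Quinn at $581.3 — that is the price the winner pays.
Finn did not win, so Finn pays nothing and receives nothing: payoff $0.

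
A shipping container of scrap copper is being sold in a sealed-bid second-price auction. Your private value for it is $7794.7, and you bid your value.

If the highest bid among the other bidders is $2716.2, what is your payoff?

Your bid $7794.7 exceeds the highest competing bid $2716.2, so you win.
In a second-price auction the winner pays the second-highest bid, $2716.2.
Payoff = value − price = $7794.7 − $2716.2 = $5078.5.

$5078.5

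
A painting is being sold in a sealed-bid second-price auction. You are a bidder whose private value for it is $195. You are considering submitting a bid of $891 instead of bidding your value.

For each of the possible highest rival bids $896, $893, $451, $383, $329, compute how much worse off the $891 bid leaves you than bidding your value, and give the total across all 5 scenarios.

The deviation costs you only when the competing bid falls strictly between $195 and $891; elsewhere both bids give the same outcome.
$896: outcomes coincide → loss $0.
$893: outcomes coincide → loss $0.
$451: truthful payoff $0, deviation payoff −$256 → loss $256.
$383: truthful payoff $0, deviation payoff −$188 → loss $188.
$329: truthful payoff $0, deviation payoff −$134 → loss $134.
Total loss = $256 + $188 + $134 = $578.

$578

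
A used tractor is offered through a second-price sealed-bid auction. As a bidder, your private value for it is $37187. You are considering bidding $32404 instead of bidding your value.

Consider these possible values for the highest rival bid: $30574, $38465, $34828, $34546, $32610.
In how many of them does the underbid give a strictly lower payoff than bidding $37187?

3

The deviation hurts exactly when the highest competing bid lies strictly between $32404 and $37187 — underbidding then forfeits a profitable win.
$30574: below both → same outcome either way.
$38465: above both → same outcome either way.
$34828: inside the interval → strictly worse (loss $2359).
$34546: inside the interval → strictly worse (loss $2641).
$32610: inside the interval → strictly worse (loss $4577).
Count: 3.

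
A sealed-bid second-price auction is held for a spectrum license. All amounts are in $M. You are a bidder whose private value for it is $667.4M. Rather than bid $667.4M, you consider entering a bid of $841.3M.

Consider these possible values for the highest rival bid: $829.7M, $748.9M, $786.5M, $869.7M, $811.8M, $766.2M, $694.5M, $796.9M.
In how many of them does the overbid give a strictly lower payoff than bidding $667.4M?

7

The deviation hurts exactly when the highest competing bid lies strictly between $667.4M and $841.3M — overbidding then wins at a price above your value.
$829.7M: inside the interval → strictly worse (loss $162.3M).
$748.9M: inside the interval → strictly worse (loss $81.5M).
$786.5M: inside the interval → strictly worse (loss $119.1M).
$869.7M: above both → same outcome either way.
$811.8M: inside the interval → strictly worse (loss $144.4M).
$766.2M: inside the interval → strictly worse (loss $98.8M).
$694.5M: inside the interval → strictly worse (loss $27.1M).
$796.9M: inside the interval → strictly worse (loss $129.5M).
Count: 7.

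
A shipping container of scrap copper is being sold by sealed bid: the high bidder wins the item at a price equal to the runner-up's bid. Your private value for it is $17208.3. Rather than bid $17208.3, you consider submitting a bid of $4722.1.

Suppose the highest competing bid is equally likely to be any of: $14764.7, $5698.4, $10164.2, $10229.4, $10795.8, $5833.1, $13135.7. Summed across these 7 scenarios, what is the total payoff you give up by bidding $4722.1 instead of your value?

The deviation costs you only when the competing bid falls strictly between $4722.1 and $17208.3; elsewhere both bids give the same outcome.
$14764.7: truthful payoff $2443.6, deviation payoff $0 → loss $2443.6.
$5698.4: truthful payoff $11509.9, deviation payoff $0 → loss $11509.9.
$10164.2: truthful payoff $7044.1, deviation payoff $0 → loss $7044.1.
$10229.4: truthful payoff $6978.9, deviation payoff $0 → loss $6978.9.
$10795.8: truthful payoff $6412.5, deviation payoff $0 → loss $6412.5.
$5833.1: truthful payoff $11375.2, deviation payoff $0 → loss $11375.2.
$13135.7: truthful payoff $4072.6, deviation payoff $0 → loss $4072.6.
Total loss = $2443.6 + $11509.9 + $7044.1 + $6978.9 + $6412.5 + $11375.2 + $4072.6 = $49836.8.

$49836.8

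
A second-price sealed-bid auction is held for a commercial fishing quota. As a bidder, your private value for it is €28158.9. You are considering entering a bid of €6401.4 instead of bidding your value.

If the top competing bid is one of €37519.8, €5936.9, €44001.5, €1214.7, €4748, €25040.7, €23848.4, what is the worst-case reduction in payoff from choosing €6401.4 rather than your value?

€37519.8: same outcome either way → loss €0.
€5936.9: same outcome either way → loss €0.
€44001.5: same outcome either way → loss €0.
€1214.7: same outcome either way → loss €0.
€4748: same outcome either way → loss €0.
€25040.7: truthful gives €3118.2, deviation gives €0 → loss €3118.2.
€23848.4: truthful gives €4310.5, deviation gives €0 → loss €4310.5.
Maximum loss: €4310.5.

€4310.5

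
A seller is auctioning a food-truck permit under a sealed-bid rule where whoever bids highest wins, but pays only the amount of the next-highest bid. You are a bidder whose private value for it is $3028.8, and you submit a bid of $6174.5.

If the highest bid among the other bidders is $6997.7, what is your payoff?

Your bid $6174.5 is below the highest competing bid $6997.7, so you lose.
A losing bidder pays nothing and receives nothing: payoff = $0.

$0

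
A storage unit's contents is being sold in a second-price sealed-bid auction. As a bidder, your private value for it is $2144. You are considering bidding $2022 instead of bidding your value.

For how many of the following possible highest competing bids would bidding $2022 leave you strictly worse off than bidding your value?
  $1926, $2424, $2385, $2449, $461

The deviation hurts exactly when the highest competing bid lies strictly between $2022 and $2144 — underbidding then forfeits a profitable win.
$1926: below both → same outcome either way.
$2424: above both → same outcome either way.
$2385: above both → same outcome either way.
$2449: above both → same outcome either way.
$461: below both → same outcome either way.
Count: 0.

0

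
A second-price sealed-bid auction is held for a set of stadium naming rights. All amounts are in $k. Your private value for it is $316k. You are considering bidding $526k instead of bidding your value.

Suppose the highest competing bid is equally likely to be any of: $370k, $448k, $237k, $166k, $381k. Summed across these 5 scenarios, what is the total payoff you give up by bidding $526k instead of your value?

$251k

The deviation costs you only when the competing bid falls strictly between $316k and $526k; elsewhere both bids give the same outcome.
$370k: truthful payoff $0k, deviation payoff −$54k → loss $54k.
$448k: truthful payoff $0k, deviation payoff −$132k → loss $132k.
$237k: outcomes coincide → loss $0k.
$166k: outcomes coincide → loss $0k.
$381k: truthful payoff $0k, deviation payoff −$65k → loss $65k.
Total loss = $54k + $132k + $65k = $251k.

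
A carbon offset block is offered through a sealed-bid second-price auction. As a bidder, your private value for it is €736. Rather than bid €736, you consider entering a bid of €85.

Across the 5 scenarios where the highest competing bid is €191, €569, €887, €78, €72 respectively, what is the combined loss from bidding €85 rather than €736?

The deviation costs you only when the competing bid falls strictly between €85 and €736; elsewhere both bids give the same outcome.
€191: truthful payoff €545, deviation payoff €0 → loss €545.
€569: truthful payoff €167, deviation payoff €0 → loss €167.
€887: outcomes coincide → loss €0.
€78: outcomes coincide → loss €0.
€72: outcomes coincide → loss €0.
Total loss = €545 + €167 = €712.
Truthful bidding weakly dominates here: raising your bid can only win items priced above your value, and lowering it can only forfeit items priced below.

€712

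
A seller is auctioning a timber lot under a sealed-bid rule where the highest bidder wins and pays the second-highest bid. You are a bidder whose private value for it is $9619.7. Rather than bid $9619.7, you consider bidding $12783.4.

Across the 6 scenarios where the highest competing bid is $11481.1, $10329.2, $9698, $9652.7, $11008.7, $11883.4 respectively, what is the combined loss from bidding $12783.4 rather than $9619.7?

The deviation costs you only when the competing bid falls strictly between $9619.7 and $12783.4; elsewhere both bids give the same outcome.
$11481.1: truthful payoff $0, deviation payoff −$1861.4 → loss $1861.4.
$10329.2: truthful payoff $0, deviation payoff −$709.5 → loss $709.5.
$9698: truthful payoff $0, deviation payoff −$78.3 → loss $78.3.
$9652.7: truthful payoff $0, deviation payoff −$33 → loss $33.
$11008.7: truthful payoff $0, deviation payoff −$1389 → loss $1389.
$11883.4: truthful payoff $0, deviation payoff −$2263.7 → loss $2263.7.
Total loss = $1861.4 + $709.5 + $78.3 + $33 + $1389 + $2263.7 = $6334.9.
Because the price is fixed by the runner-up's bid, deviating from your value can only change a good outcome into a bad one — never the reverse.

$6334.9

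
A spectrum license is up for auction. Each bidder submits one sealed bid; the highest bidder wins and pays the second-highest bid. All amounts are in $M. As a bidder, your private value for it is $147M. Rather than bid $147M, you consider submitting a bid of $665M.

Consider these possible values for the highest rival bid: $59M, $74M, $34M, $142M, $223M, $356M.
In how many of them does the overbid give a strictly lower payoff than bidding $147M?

The deviation hurts exactly when the highest competing bid lies strictly between $147M and $665M — overbidding then wins at a price above your value.
$59M: below both → same outcome either way.
$74M: below both → same outcome either way.
$34M: below both → same outcome either way.
$142M: below both → same outcome either way.
$223M: inside the interval → strictly worse (loss $76M).
$356M: inside the interval → strictly worse (loss $209M).
Count: 2.

2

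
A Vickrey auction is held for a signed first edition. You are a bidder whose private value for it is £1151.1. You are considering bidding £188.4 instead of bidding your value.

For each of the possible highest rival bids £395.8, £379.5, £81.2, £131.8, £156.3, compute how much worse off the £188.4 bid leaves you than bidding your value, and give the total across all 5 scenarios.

£1526.9

The deviation costs you only when the competing bid falls strictly between £188.4 and £1151.1; elsewhere both bids give the same outcome.
£395.8: truthful payoff £755.3, deviation payoff £0 → loss £755.3.
£379.5: truthful payoff £771.6, deviation payoff £0 → loss £771.6.
£81.2: outcomes coincide → loss £0.
£131.8: outcomes coincide → loss £0.
£156.3: outcomes coincide → loss £0.
Total loss = £755.3 + £771.6 = £1526.9.
In a second-price auction your bid sets only whether you win, not what you pay, so bidding your true value is weakly dominant.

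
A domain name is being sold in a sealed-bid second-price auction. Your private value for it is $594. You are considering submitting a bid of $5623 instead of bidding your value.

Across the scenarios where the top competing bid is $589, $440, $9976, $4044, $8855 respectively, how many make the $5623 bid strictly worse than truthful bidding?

The deviation hurts exactly when the highest competing bid lies strictly between $594 and $5623 — overbidding then wins at a price above your value.
$589: below both → same outcome either way.
$440: below both → same outcome either way.
$9976: above both → same outcome either way.
$4044: inside the interval → strictly worse (loss $3450).
$8855: above both → same outcome either way.
Count: 1.

1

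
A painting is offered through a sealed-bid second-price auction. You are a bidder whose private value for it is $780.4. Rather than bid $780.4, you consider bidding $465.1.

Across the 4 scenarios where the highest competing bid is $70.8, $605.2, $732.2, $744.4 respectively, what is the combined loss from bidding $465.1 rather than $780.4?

$259.4

The deviation costs you only when the competing bid falls strictly between $465.1 and $780.4; elsewhere both bids give the same outcome.
$70.8: outcomes coincide → loss $0.
$605.2: truthful payoff $175.2, deviation payoff $0 → loss $175.2.
$732.2: truthful payoff $48.2, deviation payoff $0 → loss $48.2.
$744.4: truthful payoff $36, deviation payoff $0 → loss $36.
Total loss = $175.2 + $48.2 + $36 = $259.4.
In a second-price auction your bid sets only whether you win, not what you pay, so bidding your true value is weakly dominant.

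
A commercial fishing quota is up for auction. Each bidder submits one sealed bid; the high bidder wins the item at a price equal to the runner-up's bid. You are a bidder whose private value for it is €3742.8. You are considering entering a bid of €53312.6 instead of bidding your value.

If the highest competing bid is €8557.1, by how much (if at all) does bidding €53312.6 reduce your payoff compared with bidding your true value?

Bidding your value €3742.8: you lose (since €3742.8 < €8557.1). Payoff €0.
Bidding €53312.6: you win and pay €8557.1. Payoff €3742.8 − €8557.1 = −€4814.3.
The competing bid €8557.1 lies between your value and your inflated bid, so overbidding wins an item priced above your value.
Loss from deviating = €0 − (−€4814.3) = €4814.3.

€4814.3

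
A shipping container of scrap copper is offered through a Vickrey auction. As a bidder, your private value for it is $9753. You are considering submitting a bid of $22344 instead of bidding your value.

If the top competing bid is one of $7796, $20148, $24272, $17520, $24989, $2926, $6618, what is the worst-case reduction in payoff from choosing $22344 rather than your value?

$10395

$7796: same outcome either way → loss $0.
$20148: truthful gives $0, deviation gives −$10395 → loss $10395.
$24272: same outcome either way → loss $0.
$17520: truthful gives $0, deviation gives −$7767 → loss $7767.
$24989: same outcome either way → loss $0.
$2926: same outcome either way → loss $0.
$6618: same outcome either way → loss $0.
Maximum loss: $10395.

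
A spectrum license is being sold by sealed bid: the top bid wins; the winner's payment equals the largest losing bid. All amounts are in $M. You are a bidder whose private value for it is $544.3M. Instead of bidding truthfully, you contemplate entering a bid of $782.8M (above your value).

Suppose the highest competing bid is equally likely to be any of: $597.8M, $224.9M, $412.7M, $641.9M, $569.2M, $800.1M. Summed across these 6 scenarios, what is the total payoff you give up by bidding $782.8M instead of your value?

The deviation costs you only when the competing bid falls strictly between $544.3M and $782.8M; elsewhere both bids give the same outcome.
$597.8M: truthful payoff $0M, deviation payoff −$53.5M → loss $53.5M.
$224.9M: outcomes coincide → loss $0M.
$412.7M: outcomes coincide → loss $0M.
$641.9M: truthful payoff $0M, deviation payoff −$97.6M → loss $97.6M.
$569.2M: truthful payoff $0M, deviation payoff −$24.9M → loss $24.9M.
$800.1M: outcomes coincide → loss $0M.
Total loss = $53.5M + $97.6M + $24.9M = $176M.

$176M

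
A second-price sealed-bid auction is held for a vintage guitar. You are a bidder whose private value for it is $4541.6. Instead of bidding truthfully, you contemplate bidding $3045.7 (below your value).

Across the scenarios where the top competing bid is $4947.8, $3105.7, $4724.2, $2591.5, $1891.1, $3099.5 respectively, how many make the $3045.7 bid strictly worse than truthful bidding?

The deviation hurts exactly when the highest competing bid lies strictly between $3045.7 and $4541.6 — underbidding then forfeits a profitable win.
$4947.8: above both → same outcome either way.
$3105.7: inside the interval → strictly worse (loss $1435.9).
$4724.2: above both → same outcome either way.
$2591.5: below both → same outcome either way.
$1891.1: below both → same outcome either way.
$3099.5: inside the interval → strictly worse (loss $1442.1).
Count: 2.

2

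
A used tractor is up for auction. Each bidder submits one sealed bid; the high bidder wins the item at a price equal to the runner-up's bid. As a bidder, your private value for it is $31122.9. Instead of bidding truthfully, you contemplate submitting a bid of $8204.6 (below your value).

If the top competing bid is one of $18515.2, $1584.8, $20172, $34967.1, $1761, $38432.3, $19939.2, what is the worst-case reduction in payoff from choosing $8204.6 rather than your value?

$12607.7

$18515.2: truthful gives $12607.7, deviation gives $0 → loss $12607.7.
$1584.8: same outcome either way → loss $0.
$20172: truthful gives $10950.9, deviation gives $0 → loss $10950.9.
$34967.1: same outcome either way → loss $0.
$1761: same outcome either way → loss $0.
$38432.3: same outcome either way → loss $0.
$19939.2: truthful gives $11183.7, deviation gives $0 → loss $11183.7.
Maximum loss: $12607.7.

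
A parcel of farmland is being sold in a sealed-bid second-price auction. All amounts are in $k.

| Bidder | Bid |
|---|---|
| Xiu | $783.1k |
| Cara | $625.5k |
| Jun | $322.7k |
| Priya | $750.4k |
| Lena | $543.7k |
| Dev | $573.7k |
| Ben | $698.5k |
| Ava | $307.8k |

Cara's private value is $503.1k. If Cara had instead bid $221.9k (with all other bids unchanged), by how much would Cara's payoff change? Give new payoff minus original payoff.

The highest bid among the other bidders is $783.1k; Cara's bid doesn't change that.
Original bid $625.5k: Cara is not highest (top rival bid is $783.1k); payoff $0k.
Alternative bid $221.9k: Cara is not highest (top rival bid is $783.1k); payoff $0k.
Change in payoff = $0k − ($0k) = $0k.

$0k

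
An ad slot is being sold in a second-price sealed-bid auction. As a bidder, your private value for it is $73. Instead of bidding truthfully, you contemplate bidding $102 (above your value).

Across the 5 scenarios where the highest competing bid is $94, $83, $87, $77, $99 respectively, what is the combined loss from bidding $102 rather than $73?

$75

The deviation costs you only when the competing bid falls strictly between $73 and $102; elsewhere both bids give the same outcome.
$94: truthful payoff $0, deviation payoff −$21 → loss $21.
$83: truthful payoff $0, deviation payoff −$10 → loss $10.
$87: truthful payoff $0, deviation payoff −$14 → loss $14.
$77: truthful payoff $0, deviation payoff −$4 → loss $4.
$99: truthful payoff $0, deviation payoff −$26 → loss $26.
Total loss = $21 + $10 + $14 + $4 + $26 = $75.
In a second-price auction your bid sets only whether you win, not what you pay, so bidding your true value is weakly dominant.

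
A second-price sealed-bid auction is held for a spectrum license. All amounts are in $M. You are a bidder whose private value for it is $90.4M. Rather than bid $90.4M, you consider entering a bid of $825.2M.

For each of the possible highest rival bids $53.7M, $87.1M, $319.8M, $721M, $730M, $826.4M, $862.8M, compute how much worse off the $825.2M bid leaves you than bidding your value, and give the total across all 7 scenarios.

The deviation costs you only when the competing bid falls strictly between $90.4M and $825.2M; elsewhere both bids give the same outcome.
$53.7M: outcomes coincide → loss $0M.
$87.1M: outcomes coincide → loss $0M.
$319.8M: truthful payoff $0M, deviation payoff −$229.4M → loss $229.4M.
$721M: truthful payoff $0M, deviation payoff −$630.6M → loss $630.6M.
$730M: truthful payoff $0M, deviation payoff −$639.6M → loss $639.6M.
$826.4M: outcomes coincide → loss $0M.
$862.8M: outcomes coincide → loss $0M.
Total loss = $229.4M + $630.6M + $639.6M = $1499.6M.

$1499.6M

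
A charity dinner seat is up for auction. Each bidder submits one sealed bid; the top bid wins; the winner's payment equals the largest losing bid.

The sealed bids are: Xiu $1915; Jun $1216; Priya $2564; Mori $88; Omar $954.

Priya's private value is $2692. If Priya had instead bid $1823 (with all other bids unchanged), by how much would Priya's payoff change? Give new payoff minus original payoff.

−$777

The highest bid among the other bidders is $1915; Priya's bid doesn't change that.
Original bid $2564: Priya is highest, pays the top rival bid $1915; payoff $2692 − $1915 = $777.
Alternative bid $1823: Priya is not highest (top rival bid is $1915); payoff $0.
Change in payoff = $0 − ($777) = −$777.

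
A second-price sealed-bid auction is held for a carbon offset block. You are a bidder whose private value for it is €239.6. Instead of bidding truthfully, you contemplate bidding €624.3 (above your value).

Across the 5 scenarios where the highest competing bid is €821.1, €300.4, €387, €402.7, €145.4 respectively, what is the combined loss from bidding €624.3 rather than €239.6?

The deviation costs you only when the competing bid falls strictly between €239.6 and €624.3; elsewhere both bids give the same outcome.
€821.1: outcomes coincide → loss €0.
€300.4: truthful payoff €0, deviation payoff −€60.8 → loss €60.8.
€387: truthful payoff €0, deviation payoff −€147.4 → loss €147.4.
€402.7: truthful payoff €0, deviation payoff −€163.1 → loss €163.1.
€145.4: outcomes coincide → loss €0.
Total loss = €60.8 + €147.4 + €163.1 = €371.3.

€371.3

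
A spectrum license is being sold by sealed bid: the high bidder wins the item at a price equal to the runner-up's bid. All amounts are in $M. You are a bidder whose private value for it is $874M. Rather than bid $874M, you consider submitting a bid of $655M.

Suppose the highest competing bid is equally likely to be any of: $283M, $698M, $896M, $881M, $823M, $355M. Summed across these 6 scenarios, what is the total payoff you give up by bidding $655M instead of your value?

The deviation costs you only when the competing bid falls strictly between $655M and $874M; elsewhere both bids give the same outcome.
$283M: outcomes coincide → loss $0M.
$698M: truthful payoff $176M, deviation payoff $0M → loss $176M.
$896M: outcomes coincide → loss $0M.
$881M: outcomes coincide → loss $0M.
$823M: truthful payoff $51M, deviation payoff $0M → loss $51M.
$355M: outcomes coincide → loss $0M.
Total loss = $176M + $51M = $227M.

$227M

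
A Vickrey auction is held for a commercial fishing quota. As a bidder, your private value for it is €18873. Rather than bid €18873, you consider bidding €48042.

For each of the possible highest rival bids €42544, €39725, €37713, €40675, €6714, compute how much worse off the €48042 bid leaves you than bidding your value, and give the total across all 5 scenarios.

The deviation costs you only when the competing bid falls strictly between €18873 and €48042; elsewhere both bids give the same outcome.
€42544: truthful payoff €0, deviation payoff −€23671 → loss €23671.
€39725: truthful payoff €0, deviation payoff −€20852 → loss €20852.
€37713: truthful payoff €0, deviation payoff −€18840 → loss €18840.
€40675: truthful payoff €0, deviation payoff −€21802 → loss €21802.
€6714: outcomes coincide → loss €0.
Total loss = €23671 + €20852 + €18840 + €21802 = €85165.
Truthful bidding weakly dominates here: raising your bid can only win items priced above your value, and lowering it can only forfeit items priced below.

€85165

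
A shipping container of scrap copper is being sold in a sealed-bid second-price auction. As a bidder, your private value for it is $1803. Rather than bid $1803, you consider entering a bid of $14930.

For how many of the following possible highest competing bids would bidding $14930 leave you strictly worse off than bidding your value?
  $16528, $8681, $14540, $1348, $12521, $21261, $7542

4

The deviation hurts exactly when the highest competing bid lies strictly between $1803 and $14930 — overbidding then wins at a price above your value.
$16528: above both → same outcome either way.
$8681: inside the interval → strictly worse (loss $6878).
$14540: inside the interval → strictly worse (loss $12737).
$1348: below both → same outcome either way.
$12521: inside the interval → strictly worse (loss $10718).
$21261: above both → same outcome either way.
$7542: inside the interval → strictly worse (loss $5739).
Count: 4.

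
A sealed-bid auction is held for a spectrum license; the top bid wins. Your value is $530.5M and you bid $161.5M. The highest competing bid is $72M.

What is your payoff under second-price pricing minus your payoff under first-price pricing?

$89.5M

You have the highest bid, so you win under either rule.
Second-price: pay $72M → payoff $458.5M.
First-price: pay your own bid $161.5M → payoff $369M.
Difference = $458.5M − ($369M) = $89.5M.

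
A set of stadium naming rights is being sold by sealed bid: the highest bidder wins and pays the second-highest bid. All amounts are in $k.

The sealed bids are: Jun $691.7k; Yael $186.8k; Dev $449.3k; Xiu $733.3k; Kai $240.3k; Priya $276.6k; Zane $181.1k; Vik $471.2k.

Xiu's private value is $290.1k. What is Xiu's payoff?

−$401.6k

Highest bid: Xiu at $733.3k, so Xiu wins.
Second-highest bid: Jun at $691.7k — that is the price the winner pays.
Xiu's payoff = value − price = $290.1k − $691.7k = −$401.6k.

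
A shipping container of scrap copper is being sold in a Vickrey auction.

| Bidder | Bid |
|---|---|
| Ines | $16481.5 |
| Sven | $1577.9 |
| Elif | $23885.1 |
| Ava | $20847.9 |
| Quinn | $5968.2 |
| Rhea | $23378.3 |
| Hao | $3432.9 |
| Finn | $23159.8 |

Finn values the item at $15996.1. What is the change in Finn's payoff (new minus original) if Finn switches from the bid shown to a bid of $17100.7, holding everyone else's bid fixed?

$0

The highest bid among the other bidders is $23885.1; Finn's bid doesn't change that.
Original bid $23159.8: Finn is not highest (top rival bid is $23885.1); payoff $0.
Alternative bid $17100.7: Finn is not highest (top rival bid is $23885.1); payoff $0.
Change in payoff = $0 − ($0) = $0.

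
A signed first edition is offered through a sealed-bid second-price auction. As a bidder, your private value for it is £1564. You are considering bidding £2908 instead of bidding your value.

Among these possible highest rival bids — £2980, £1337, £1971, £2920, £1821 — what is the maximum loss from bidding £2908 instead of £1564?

£407

£2980: same outcome either way → loss £0.
£1337: same outcome either way → loss £0.
£1971: truthful gives £0, deviation gives −£407 → loss £407.
£2920: same outcome either way → loss £0.
£1821: truthful gives £0, deviation gives −£257 → loss £257.
Maximum loss: £407.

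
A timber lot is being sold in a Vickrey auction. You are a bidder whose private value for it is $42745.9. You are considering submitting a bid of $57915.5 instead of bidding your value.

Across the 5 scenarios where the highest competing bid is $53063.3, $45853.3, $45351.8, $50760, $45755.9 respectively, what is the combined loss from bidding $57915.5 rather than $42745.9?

The deviation costs you only when the competing bid falls strictly between $42745.9 and $57915.5; elsewhere both bids give the same outcome.
$53063.3: truthful payoff $0, deviation payoff −$10317.4 → loss $10317.4.
$45853.3: truthful payoff $0, deviation payoff −$3107.4 → loss $3107.4.
$45351.8: truthful payoff $0, deviation payoff −$2605.9 → loss $2605.9.
$50760: truthful payoff $0, deviation payoff −$8014.1 → loss $8014.1.
$45755.9: truthful payoff $0, deviation payoff −$3010 → loss $3010.
Total loss = $10317.4 + $3107.4 + $2605.9 + $8014.1 + $3010 = $27054.8.

$27054.8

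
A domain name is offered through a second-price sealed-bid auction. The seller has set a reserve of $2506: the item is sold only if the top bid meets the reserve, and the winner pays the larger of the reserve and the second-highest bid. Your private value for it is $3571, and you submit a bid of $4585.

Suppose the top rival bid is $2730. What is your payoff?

$841

Your bid $4585 is the highest and exceeds the reserve.
Price = max(second-highest bid, reserve) = max($2730, $2506) = $2730.
Payoff = $3571 − $2730 = $841.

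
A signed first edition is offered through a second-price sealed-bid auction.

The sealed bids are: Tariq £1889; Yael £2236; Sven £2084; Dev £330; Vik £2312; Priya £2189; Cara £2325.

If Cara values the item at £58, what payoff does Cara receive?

Highest bid: Cara at £2325, so Cara wins.
Second-highest bid: Vik at £2312 — that is the price the winner pays.
Cara's payoff = value − price = £58 − £2312 = −£2254.

−£2254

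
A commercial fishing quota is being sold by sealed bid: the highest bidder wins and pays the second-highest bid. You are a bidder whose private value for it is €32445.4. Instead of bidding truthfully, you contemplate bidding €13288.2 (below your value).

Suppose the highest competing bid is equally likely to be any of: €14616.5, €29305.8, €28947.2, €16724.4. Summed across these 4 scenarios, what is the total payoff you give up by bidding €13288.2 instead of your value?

€40187.7

The deviation costs you only when the competing bid falls strictly between €13288.2 and €32445.4; elsewhere both bids give the same outcome.
€14616.5: truthful payoff €17828.9, deviation payoff €0 → loss €17828.9.
€29305.8: truthful payoff €3139.6, deviation payoff €0 → loss €3139.6.
€28947.2: truthful payoff €3498.2, deviation payoff €0 → loss €3498.2.
€16724.4: truthful payoff €15721, deviation payoff €0 → loss €15721.
Total loss = €17828.9 + €3139.6 + €3498.2 + €15721 = €40187.7.
Because the price is fixed by the runner-up's bid, deviating from your value can only change a good outcome into a bad one — never the reverse.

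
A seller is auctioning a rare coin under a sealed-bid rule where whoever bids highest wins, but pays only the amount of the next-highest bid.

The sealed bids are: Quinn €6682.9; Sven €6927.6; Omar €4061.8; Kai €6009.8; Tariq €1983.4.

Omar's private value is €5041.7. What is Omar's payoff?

Highest bid: Sven at €6927.6, so Sven wins.
Second-highest bid: Quinn at €6682.9 — that is the price the winner pays.
Omar did not win, so Omar pays nothing and receives nothing: payoff €0.

€0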